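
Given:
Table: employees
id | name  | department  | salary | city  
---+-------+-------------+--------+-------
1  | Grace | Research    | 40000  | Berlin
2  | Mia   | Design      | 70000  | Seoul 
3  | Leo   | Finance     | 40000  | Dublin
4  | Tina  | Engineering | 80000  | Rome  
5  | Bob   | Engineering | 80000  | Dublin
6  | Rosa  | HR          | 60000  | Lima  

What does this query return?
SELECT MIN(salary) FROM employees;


Salaries: 40000, 70000, 40000, 80000, 80000, 60000
MIN = 40000

40000


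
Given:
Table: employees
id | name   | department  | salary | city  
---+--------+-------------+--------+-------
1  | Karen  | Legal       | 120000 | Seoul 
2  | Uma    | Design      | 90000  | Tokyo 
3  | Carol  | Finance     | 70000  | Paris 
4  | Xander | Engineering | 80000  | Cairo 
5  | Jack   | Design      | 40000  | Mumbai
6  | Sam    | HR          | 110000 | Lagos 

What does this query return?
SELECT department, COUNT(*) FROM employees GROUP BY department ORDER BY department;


Assigning each row to its department group:
  Karen -> Legal
  Uma -> Design
  Carol -> Finance
  Xander -> Engineering
  Jack -> Design
  Sam -> HR


5 groups:
Design, 2
Engineering, 1
Finance, 1
HR, 1
Legal, 1


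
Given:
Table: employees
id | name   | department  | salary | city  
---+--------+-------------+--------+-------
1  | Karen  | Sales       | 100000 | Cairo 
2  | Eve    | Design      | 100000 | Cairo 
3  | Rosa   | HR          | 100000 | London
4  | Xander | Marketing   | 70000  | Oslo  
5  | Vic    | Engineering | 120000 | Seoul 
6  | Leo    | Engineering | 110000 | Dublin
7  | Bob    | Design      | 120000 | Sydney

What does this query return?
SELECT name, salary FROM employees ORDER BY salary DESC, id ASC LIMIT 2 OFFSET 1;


Sort by salary DESC (id ASC tiebreak), then skip 1 and take 2
Rows 2 through 3

2 rows:
Bob, 120000
Leo, 110000


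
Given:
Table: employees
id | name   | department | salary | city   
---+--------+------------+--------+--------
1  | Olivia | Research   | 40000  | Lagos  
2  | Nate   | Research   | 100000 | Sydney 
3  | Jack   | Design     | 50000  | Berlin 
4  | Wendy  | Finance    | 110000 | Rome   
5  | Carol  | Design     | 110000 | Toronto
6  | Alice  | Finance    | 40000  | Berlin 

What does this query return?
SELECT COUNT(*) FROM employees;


COUNT(*) counts all rows

6


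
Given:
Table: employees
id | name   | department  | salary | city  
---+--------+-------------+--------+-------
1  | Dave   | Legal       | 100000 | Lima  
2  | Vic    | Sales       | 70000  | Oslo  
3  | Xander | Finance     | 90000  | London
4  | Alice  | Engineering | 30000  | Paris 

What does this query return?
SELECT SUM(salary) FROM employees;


SUM(salary) = 100000 + 70000 + 90000 + 30000 = 290000

290000


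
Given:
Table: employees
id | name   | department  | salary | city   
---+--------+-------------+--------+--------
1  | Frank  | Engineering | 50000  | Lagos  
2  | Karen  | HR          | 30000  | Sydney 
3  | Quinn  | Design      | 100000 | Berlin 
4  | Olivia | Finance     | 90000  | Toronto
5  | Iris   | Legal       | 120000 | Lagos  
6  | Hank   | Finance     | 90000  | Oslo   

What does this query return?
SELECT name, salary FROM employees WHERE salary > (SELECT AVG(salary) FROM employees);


Subquery: AVG(salary) = 80000.0
Filtering: salary > 80000.0
  Quinn (100000) -> MATCH
  Olivia (90000) -> MATCH
  Iris (120000) -> MATCH
  Hank (90000) -> MATCH


4 rows:
Quinn, 100000
Olivia, 90000
Iris, 120000
Hank, 90000


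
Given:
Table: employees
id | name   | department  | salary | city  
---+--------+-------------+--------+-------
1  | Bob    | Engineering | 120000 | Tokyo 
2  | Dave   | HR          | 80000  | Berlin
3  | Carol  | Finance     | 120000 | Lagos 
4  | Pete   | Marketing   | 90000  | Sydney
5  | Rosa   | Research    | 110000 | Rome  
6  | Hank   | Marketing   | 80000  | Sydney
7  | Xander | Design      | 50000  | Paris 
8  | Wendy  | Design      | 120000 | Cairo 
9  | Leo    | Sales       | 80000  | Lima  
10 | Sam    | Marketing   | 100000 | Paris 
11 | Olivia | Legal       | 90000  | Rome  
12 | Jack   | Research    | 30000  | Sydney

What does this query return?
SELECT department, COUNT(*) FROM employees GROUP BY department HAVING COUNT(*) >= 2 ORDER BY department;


Groups with count >= 2:
  Design: 2 -> PASS
  Marketing: 3 -> PASS
  Research: 2 -> PASS
  Engineering: 1 -> filtered out
  Finance: 1 -> filtered out
  HR: 1 -> filtered out
  Legal: 1 -> filtered out
  Sales: 1 -> filtered out


3 groups:
Design, 2
Marketing, 3
Research, 2


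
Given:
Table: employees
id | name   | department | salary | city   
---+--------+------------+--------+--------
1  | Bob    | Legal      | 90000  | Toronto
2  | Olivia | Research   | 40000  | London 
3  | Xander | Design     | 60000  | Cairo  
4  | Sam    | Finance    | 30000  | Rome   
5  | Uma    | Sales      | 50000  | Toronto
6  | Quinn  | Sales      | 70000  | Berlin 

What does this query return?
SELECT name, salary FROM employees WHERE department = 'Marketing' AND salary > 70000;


Filtering: department = 'Marketing' AND salary > 70000
Matching: 0 rows

Empty result set (0 rows)


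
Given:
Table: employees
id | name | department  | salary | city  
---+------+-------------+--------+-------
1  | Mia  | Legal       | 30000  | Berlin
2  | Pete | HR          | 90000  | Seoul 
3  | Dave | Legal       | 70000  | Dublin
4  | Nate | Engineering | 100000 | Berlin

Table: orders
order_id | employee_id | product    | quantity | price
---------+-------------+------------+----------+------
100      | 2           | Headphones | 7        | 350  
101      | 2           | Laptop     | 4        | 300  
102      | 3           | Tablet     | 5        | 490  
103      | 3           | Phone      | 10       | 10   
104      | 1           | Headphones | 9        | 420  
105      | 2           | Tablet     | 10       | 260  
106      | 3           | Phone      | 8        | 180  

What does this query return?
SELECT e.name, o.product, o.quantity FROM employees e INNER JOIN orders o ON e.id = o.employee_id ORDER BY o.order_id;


Joining employees.id = orders.employee_id:
  employee Pete (id=2) -> order Headphones
  employee Pete (id=2) -> order Laptop
  employee Dave (id=3) -> order Tablet
  employee Dave (id=3) -> order Phone
  employee Mia (id=1) -> order Headphones
  employee Pete (id=2) -> order Tablet
  employee Dave (id=3) -> order Phone


7 rows:
Pete, Headphones, 7
Pete, Laptop, 4
Dave, Tablet, 5
Dave, Phone, 10
Mia, Headphones, 9
Pete, Tablet, 10
Dave, Phone, 8


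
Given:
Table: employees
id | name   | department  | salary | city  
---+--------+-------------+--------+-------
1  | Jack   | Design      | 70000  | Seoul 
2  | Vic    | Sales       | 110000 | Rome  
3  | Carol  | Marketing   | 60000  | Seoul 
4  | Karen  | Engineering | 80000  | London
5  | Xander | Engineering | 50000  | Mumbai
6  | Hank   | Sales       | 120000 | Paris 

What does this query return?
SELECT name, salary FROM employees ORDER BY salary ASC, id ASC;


Sorting by salary ASC, then id ASC for ties

6 rows:
Xander, 50000
Carol, 60000
Jack, 70000
Karen, 80000
Vic, 110000
Hank, 120000


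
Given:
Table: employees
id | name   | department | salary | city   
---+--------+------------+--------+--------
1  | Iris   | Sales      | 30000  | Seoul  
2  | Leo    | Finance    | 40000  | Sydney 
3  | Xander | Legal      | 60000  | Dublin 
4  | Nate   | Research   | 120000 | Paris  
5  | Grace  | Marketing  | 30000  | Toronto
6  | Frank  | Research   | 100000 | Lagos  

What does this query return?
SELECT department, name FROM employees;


Projecting columns: department, name

6 rows:
Sales, Iris
Finance, Leo
Legal, Xander
Research, Nate
Marketing, Grace
Research, Frank


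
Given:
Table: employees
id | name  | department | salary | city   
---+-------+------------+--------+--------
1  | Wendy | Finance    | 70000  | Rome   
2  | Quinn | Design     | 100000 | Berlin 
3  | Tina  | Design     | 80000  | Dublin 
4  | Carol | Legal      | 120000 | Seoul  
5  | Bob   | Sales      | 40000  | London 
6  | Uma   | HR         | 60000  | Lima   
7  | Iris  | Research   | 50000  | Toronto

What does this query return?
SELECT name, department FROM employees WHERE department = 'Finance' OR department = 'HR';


Filtering: department = 'Finance' OR 'HR'
Matching: 2 rows

2 rows:
Wendy, Finance
Uma, HR


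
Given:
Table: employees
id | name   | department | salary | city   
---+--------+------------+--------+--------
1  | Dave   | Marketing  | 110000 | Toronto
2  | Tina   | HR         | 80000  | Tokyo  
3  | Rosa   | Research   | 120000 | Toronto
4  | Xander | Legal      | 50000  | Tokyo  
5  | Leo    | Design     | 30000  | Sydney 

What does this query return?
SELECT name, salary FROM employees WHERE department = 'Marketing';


Filtering: department = 'Marketing'
Matching rows: 1

1 rows:
Dave, 110000


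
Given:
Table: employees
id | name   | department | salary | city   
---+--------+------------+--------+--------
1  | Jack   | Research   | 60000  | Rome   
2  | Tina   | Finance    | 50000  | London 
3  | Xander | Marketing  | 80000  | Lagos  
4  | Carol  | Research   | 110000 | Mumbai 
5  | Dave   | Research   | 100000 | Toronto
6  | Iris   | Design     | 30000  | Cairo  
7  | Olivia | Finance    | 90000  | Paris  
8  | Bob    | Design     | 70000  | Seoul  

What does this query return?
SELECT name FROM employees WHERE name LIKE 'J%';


LIKE 'J%' matches names starting with 'J'
Matching: 1

1 rows:
Jack


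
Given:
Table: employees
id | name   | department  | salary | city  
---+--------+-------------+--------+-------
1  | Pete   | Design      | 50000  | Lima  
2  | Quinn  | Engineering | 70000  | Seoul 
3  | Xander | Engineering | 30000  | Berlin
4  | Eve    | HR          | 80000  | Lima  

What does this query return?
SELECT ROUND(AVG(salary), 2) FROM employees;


SUM(salary) = 230000
COUNT = 4
ROUND(AVG, 2) = ROUND(230000 / 4, 2) = 57500.0

57500.0


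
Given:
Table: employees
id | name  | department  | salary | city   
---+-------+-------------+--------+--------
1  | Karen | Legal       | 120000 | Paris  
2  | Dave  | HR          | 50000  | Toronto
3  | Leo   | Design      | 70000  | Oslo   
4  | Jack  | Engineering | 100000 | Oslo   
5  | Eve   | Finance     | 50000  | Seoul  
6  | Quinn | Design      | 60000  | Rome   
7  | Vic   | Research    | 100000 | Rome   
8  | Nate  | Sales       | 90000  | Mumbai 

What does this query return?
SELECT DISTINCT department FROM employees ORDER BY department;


All 'department' values (row order): Legal, HR, Design, Engineering, Finance, Design, Research, Sales
Removing duplicates leaves 7 unique value(s).

7 values:
Design
Engineering
Finance
HR
Legal
Research
Sales


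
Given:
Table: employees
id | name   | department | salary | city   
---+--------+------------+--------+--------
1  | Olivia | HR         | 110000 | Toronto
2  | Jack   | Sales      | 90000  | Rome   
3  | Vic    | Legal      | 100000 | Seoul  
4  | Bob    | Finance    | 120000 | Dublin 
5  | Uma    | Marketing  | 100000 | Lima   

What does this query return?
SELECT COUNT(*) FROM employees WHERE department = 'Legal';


Counting rows where department = 'Legal'
  Vic -> MATCH


1


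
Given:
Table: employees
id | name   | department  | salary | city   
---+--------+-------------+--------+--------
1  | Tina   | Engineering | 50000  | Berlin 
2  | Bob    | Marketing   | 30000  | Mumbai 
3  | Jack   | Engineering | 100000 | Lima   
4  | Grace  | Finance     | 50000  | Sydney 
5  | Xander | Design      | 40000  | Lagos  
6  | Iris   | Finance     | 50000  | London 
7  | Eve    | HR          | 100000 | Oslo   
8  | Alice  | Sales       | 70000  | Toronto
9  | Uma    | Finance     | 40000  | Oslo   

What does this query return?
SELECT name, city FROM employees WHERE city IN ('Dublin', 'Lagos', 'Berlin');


Filtering: city IN ('Dublin', 'Lagos', 'Berlin')
Matching: 2 rows

2 rows:
Tina, Berlin
Xander, Lagos


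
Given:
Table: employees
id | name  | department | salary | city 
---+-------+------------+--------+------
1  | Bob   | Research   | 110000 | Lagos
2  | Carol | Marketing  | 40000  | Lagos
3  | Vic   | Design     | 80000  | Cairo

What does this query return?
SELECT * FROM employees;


SELECT * returns all 3 rows with all columns

3 rows:
1, Bob, Research, 110000, Lagos
2, Carol, Marketing, 40000, Lagos
3, Vic, Design, 80000, Cairo


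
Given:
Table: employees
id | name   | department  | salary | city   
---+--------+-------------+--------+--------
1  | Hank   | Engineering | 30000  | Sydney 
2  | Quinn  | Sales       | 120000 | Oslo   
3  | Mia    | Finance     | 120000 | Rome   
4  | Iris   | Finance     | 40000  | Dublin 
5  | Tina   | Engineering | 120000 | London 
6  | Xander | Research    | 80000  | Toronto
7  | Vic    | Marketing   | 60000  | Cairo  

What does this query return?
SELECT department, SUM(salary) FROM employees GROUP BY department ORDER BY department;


Summing salary within each department:
  Engineering: 30000 + 120000 = 150000
  Finance: 120000 + 40000 = 160000
  Marketing: 60000 = 60000
  Research: 80000 = 80000
  Sales: 120000 = 120000


5 groups:
Engineering, 150000
Finance, 160000
Marketing, 60000
Research, 80000
Sales, 120000


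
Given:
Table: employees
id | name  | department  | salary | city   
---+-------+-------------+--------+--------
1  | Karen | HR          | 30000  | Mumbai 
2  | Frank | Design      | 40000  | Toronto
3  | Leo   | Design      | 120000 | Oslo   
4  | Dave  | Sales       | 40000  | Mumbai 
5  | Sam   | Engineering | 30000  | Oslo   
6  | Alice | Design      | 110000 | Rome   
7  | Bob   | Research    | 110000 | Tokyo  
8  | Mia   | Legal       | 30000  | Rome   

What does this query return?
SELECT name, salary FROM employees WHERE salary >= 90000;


Filtering: salary >= 90000
Matching: 3 rows

3 rows:
Leo, 120000
Alice, 110000
Bob, 110000


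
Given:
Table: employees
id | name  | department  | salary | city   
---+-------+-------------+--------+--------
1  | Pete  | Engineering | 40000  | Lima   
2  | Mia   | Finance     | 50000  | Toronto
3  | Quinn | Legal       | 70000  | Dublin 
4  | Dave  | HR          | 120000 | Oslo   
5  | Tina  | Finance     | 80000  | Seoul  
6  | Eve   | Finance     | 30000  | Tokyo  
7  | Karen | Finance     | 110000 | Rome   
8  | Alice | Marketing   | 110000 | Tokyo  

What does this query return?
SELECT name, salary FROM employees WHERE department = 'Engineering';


Filtering: department = 'Engineering'
Matching rows: 1

1 rows:
Pete, 40000


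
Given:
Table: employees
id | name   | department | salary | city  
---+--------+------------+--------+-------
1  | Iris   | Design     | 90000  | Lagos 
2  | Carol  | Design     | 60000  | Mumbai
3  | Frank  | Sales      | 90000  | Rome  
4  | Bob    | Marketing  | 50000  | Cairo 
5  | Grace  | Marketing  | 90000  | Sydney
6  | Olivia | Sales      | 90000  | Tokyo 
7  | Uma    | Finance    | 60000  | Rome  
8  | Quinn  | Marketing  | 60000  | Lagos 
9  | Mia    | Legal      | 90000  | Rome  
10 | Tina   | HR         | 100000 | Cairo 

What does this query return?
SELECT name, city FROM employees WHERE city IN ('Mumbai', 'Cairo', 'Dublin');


Filtering: city IN ('Mumbai', 'Cairo', 'Dublin')
Matching: 3 rows

3 rows:
Carol, Mumbai
Bob, Cairo
Tina, Cairo


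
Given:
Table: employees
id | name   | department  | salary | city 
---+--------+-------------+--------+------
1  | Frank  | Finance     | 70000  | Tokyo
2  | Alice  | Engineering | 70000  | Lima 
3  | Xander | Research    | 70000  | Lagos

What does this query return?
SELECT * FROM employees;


SELECT * returns all 3 rows with all columns

3 rows:
1, Frank, Finance, 70000, Tokyo
2, Alice, Engineering, 70000, Lima
3, Xander, Research, 70000, Lagos


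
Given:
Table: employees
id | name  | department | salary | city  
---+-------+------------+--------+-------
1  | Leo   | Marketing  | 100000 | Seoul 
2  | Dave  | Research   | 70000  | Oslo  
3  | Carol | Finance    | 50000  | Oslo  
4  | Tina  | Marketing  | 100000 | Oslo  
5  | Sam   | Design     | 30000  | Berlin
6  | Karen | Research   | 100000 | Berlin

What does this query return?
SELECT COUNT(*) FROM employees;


COUNT(*) counts all rows

6


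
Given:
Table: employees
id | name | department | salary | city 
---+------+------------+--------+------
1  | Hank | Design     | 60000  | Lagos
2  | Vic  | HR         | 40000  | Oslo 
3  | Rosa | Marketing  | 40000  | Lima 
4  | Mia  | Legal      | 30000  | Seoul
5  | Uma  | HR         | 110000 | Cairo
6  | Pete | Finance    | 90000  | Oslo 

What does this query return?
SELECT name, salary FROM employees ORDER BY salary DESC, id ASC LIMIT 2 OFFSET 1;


Sort by salary DESC (id ASC tiebreak), then skip 1 and take 2
Rows 2 through 3

2 rows:
Pete, 90000
Hank, 60000


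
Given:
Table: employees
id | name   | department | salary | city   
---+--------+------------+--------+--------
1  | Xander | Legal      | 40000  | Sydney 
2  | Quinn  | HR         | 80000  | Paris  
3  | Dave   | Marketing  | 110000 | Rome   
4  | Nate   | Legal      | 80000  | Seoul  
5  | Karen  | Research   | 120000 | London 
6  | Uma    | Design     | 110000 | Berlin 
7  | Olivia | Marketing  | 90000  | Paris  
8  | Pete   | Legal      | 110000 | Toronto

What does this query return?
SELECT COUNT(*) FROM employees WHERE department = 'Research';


Counting rows where department = 'Research'
  Karen -> MATCH


1


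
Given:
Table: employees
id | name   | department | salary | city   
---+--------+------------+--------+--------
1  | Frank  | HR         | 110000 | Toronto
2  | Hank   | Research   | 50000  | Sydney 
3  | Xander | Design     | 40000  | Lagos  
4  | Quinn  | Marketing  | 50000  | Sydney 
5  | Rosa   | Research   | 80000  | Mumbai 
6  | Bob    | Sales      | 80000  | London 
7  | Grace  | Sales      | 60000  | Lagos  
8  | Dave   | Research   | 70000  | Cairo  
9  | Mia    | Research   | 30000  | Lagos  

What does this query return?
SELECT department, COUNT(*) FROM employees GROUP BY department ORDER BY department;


Assigning each row to its department group:
  Frank -> HR
  Hank -> Research
  Xander -> Design
  Quinn -> Marketing
  Rosa -> Research
  Bob -> Sales
  Grace -> Sales
  Dave -> Research
  Mia -> Research


5 groups:
Design, 1
HR, 1
Marketing, 1
Research, 4
Sales, 2


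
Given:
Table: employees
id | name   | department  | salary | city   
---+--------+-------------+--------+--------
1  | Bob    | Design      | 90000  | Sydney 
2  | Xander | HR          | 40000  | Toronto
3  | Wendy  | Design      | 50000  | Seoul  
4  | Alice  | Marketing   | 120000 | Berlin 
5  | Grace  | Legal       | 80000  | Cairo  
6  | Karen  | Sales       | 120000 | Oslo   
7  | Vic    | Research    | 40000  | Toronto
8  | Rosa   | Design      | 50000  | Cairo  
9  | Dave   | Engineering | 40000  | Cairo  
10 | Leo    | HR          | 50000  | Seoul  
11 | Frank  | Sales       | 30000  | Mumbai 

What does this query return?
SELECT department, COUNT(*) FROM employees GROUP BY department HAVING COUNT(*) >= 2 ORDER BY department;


Groups with count >= 2:
  Design: 3 -> PASS
  HR: 2 -> PASS
  Sales: 2 -> PASS
  Engineering: 1 -> filtered out
  Legal: 1 -> filtered out
  Marketing: 1 -> filtered out
  Research: 1 -> filtered out


3 groups:
Design, 3
HR, 2
Sales, 2


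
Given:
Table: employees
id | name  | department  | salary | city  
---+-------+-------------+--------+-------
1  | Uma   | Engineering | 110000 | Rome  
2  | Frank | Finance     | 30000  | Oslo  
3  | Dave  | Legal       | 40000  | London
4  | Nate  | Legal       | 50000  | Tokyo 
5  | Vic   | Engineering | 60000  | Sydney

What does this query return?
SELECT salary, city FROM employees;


Projecting columns: salary, city

5 rows:
110000, Rome
30000, Oslo
40000, London
50000, Tokyo
60000, Sydney


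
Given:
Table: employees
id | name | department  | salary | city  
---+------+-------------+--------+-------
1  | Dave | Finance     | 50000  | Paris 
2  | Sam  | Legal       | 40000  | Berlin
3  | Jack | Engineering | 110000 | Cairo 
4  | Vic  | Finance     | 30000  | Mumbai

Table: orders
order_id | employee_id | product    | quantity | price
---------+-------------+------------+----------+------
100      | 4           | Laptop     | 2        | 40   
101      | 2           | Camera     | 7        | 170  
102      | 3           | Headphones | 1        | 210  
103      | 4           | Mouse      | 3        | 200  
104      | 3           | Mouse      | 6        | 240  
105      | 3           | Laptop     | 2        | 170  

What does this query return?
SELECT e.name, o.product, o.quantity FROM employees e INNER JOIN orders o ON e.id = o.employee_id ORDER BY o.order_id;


Joining employees.id = orders.employee_id:
  employee Vic (id=4) -> order Laptop
  employee Sam (id=2) -> order Camera
  employee Jack (id=3) -> order Headphones
  employee Vic (id=4) -> order Mouse
  employee Jack (id=3) -> order Mouse
  employee Jack (id=3) -> order Laptop


6 rows:
Vic, Laptop, 2
Sam, Camera, 7
Jack, Headphones, 1
Vic, Mouse, 3
Jack, Mouse, 6
Jack, Laptop, 2


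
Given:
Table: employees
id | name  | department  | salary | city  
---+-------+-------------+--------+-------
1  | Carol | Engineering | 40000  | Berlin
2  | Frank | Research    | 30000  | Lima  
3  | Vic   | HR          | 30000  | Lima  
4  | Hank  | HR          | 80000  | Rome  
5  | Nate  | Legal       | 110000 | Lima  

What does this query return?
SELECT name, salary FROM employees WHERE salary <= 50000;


Filtering: salary <= 50000
Matching: 3 rows

3 rows:
Carol, 40000
Frank, 30000
Vic, 30000


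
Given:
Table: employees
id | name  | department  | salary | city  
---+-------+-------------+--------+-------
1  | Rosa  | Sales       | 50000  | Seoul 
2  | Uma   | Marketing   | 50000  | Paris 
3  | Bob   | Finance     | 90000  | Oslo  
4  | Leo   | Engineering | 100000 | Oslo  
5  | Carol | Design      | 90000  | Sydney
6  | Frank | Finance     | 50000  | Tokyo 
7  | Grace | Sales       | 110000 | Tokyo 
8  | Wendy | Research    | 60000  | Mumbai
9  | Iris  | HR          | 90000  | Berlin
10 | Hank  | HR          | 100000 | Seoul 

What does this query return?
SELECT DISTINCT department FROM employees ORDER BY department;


All 'department' values (row order): Sales, Marketing, Finance, Engineering, Design, Finance, Sales, Research, HR, HR
Removing duplicates leaves 7 unique value(s).

7 values:
Design
Engineering
Finance
HR
Marketing
Research
Sales


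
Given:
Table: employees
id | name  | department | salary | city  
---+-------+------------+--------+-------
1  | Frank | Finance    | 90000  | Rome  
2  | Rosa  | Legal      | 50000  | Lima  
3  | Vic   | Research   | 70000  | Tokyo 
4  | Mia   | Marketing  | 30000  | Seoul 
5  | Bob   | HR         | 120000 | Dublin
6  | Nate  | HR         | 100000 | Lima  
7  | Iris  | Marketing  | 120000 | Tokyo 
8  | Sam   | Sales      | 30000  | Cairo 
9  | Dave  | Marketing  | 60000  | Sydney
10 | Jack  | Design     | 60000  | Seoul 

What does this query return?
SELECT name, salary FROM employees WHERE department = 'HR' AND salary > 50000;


Filtering: department = 'HR' AND salary > 50000
Matching: 2 rows

2 rows:
Bob, 120000
Nate, 100000


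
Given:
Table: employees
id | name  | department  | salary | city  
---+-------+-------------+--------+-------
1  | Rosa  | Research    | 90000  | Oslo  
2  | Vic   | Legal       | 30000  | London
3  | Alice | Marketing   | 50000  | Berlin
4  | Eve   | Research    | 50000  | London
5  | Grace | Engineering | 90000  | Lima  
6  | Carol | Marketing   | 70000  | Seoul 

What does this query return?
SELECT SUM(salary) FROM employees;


SUM(salary) = 90000 + 30000 + 50000 + 50000 + 90000 + 70000 = 380000

380000


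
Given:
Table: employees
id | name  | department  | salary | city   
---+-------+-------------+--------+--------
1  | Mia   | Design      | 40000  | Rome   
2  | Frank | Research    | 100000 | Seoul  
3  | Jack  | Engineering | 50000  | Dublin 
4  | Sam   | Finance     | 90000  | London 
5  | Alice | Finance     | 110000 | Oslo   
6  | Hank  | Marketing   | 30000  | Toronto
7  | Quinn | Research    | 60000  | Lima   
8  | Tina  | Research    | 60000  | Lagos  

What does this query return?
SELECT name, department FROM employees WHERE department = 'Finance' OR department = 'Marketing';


Filtering: department = 'Finance' OR 'Marketing'
Matching: 3 rows

3 rows:
Sam, Finance
Alice, Finance
Hank, Marketing


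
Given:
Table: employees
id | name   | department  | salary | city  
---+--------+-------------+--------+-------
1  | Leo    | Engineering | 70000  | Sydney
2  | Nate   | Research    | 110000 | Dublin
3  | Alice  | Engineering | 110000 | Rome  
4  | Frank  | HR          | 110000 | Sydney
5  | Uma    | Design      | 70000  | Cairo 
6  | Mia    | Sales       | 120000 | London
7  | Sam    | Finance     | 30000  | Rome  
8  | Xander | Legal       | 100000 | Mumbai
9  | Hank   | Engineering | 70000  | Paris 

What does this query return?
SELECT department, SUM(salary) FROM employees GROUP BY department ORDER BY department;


Summing salary within each department:
  Design: 70000 = 70000
  Engineering: 70000 + 110000 + 70000 = 250000
  Finance: 30000 = 30000
  HR: 110000 = 110000
  Legal: 100000 = 100000
  Research: 110000 = 110000
  Sales: 120000 = 120000


7 groups:
Design, 70000
Engineering, 250000
Finance, 30000
HR, 110000
Legal, 100000
Research, 110000
Sales, 120000


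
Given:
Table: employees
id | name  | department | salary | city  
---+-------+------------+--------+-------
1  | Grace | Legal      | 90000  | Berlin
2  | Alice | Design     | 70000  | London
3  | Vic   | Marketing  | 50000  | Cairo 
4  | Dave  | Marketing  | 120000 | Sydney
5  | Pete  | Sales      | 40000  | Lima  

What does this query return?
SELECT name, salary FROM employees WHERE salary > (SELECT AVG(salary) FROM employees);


Subquery: AVG(salary) = 74000.0
Filtering: salary > 74000.0
  Grace (90000) -> MATCH
  Dave (120000) -> MATCH


2 rows:
Grace, 90000
Dave, 120000


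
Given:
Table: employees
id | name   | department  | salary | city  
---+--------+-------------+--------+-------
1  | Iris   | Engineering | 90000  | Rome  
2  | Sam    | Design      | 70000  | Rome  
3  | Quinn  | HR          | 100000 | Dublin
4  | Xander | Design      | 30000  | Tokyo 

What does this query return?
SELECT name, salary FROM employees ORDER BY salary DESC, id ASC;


Sorting by salary DESC, then id ASC for ties

4 rows:
Quinn, 100000
Iris, 90000
Sam, 70000
Xander, 30000


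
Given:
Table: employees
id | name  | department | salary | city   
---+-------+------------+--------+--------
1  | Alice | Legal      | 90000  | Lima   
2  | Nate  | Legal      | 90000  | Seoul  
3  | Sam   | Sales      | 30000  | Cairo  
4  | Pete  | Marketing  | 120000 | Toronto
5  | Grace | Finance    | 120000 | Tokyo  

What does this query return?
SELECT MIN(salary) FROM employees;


Salaries: 90000, 90000, 30000, 120000, 120000
MIN = 30000

30000


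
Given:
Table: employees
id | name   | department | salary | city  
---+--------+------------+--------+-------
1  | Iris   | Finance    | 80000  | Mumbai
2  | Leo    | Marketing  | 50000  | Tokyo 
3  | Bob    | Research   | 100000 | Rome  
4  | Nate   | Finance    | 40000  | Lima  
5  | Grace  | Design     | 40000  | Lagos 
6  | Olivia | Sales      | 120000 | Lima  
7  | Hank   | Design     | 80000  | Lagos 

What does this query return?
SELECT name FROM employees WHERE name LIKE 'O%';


LIKE 'O%' matches names starting with 'O'
Matching: 1

1 rows:
Olivia


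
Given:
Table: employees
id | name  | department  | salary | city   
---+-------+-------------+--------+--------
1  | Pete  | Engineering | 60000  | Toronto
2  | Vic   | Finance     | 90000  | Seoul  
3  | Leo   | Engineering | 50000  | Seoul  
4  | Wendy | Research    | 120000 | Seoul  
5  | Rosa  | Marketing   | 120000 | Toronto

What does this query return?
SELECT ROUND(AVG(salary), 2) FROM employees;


SUM(salary) = 440000
COUNT = 5
ROUND(AVG, 2) = ROUND(440000 / 5, 2) = 88000.0

88000.0


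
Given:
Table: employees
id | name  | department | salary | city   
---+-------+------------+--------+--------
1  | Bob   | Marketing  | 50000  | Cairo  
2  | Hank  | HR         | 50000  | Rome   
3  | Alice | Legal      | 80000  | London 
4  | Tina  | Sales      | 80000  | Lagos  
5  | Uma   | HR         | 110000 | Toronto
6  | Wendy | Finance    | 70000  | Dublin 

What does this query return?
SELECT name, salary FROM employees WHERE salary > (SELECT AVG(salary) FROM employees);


Subquery: AVG(salary) = 73333.33
Filtering: salary > 73333.33
  Alice (80000) -> MATCH
  Tina (80000) -> MATCH
  Uma (110000) -> MATCH


3 rows:
Alice, 80000
Tina, 80000
Uma, 110000


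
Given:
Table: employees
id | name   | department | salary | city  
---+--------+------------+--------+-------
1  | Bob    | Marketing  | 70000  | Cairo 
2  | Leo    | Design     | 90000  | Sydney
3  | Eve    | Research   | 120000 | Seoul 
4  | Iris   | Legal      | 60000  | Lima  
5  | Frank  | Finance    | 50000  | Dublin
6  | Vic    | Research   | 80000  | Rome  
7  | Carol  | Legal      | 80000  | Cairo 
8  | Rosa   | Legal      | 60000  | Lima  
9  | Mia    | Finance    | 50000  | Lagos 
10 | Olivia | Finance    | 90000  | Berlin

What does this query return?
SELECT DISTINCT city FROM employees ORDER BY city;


All 'city' values (row order): Cairo, Sydney, Seoul, Lima, Dublin, Rome, Cairo, Lima, Lagos, Berlin
Removing duplicates leaves 8 unique value(s).

8 values:
Berlin
Cairo
Dublin
Lagos
Lima
Rome
Seoul
Sydney


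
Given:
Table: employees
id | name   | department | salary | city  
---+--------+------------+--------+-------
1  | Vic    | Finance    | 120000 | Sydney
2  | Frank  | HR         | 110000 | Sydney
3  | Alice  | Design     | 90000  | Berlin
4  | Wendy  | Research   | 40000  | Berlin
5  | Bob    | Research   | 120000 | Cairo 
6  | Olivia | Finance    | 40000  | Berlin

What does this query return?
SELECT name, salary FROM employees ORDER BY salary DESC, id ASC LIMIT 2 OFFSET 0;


Sort by salary DESC (id ASC tiebreak), then skip 0 and take 2
Rows 1 through 2

2 rows:
Vic, 120000
Bob, 120000


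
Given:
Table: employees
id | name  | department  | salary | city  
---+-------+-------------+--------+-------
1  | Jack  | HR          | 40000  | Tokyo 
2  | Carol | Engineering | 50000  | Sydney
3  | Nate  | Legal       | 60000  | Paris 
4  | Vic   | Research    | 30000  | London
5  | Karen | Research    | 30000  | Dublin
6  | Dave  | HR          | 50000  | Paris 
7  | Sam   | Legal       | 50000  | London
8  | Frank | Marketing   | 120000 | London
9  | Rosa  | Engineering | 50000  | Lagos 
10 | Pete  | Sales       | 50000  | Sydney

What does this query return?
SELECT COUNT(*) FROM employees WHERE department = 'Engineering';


Counting rows where department = 'Engineering'
  Carol -> MATCH
  Rosa -> MATCH


2


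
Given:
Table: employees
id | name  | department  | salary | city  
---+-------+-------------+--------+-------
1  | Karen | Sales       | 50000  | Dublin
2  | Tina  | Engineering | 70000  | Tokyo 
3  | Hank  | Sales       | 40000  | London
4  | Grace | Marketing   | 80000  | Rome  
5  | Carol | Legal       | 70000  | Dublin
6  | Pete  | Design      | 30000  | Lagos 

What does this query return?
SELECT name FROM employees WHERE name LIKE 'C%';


LIKE 'C%' matches names starting with 'C'
Matching: 1

1 rows:
Carol


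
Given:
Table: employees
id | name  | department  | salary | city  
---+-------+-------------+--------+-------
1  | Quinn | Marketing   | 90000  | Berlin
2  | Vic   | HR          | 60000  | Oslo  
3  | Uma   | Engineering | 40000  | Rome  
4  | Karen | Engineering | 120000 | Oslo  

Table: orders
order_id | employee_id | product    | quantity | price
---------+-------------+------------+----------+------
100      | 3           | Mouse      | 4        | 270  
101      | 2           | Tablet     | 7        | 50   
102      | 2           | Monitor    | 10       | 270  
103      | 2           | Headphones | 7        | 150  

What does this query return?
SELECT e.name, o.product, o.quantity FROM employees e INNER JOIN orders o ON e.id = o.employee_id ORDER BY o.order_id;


Joining employees.id = orders.employee_id:
  employee Uma (id=3) -> order Mouse
  employee Vic (id=2) -> order Tablet
  employee Vic (id=2) -> order Monitor
  employee Vic (id=2) -> order Headphones


4 rows:
Uma, Mouse, 4
Vic, Tablet, 7
Vic, Monitor, 10
Vic, Headphones, 7


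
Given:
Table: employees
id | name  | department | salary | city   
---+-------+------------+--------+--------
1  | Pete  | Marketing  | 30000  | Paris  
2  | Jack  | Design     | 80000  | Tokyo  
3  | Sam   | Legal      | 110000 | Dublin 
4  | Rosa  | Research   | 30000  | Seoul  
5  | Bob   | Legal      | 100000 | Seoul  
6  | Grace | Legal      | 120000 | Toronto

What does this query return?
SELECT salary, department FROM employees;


Projecting columns: salary, department

6 rows:
30000, Marketing
80000, Design
110000, Legal
30000, Research
100000, Legal
120000, Legal


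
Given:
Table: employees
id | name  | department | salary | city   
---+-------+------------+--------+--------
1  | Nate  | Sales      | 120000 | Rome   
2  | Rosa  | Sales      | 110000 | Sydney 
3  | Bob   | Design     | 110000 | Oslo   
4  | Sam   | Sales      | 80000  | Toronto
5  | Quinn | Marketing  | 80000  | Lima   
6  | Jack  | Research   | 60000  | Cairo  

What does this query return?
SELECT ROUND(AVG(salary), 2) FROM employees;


SUM(salary) = 560000
COUNT = 6
ROUND(AVG, 2) = ROUND(560000 / 6, 2) = 93333.33

93333.33


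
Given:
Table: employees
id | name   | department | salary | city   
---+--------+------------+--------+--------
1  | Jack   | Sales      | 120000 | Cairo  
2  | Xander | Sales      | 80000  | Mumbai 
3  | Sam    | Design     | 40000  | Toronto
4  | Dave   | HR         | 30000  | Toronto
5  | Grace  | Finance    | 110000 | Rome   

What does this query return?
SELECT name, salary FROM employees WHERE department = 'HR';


Filtering: department = 'HR'
Matching rows: 1

1 rows:
Dave, 30000


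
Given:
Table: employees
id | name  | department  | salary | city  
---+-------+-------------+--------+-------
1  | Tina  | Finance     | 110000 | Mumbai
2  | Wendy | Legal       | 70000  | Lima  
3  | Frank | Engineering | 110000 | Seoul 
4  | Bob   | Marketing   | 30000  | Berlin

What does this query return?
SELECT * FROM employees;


SELECT * returns all 4 rows with all columns

4 rows:
1, Tina, Finance, 110000, Mumbai
2, Wendy, Legal, 70000, Lima
3, Frank, Engineering, 110000, Seoul
4, Bob, Marketing, 30000, Berlin


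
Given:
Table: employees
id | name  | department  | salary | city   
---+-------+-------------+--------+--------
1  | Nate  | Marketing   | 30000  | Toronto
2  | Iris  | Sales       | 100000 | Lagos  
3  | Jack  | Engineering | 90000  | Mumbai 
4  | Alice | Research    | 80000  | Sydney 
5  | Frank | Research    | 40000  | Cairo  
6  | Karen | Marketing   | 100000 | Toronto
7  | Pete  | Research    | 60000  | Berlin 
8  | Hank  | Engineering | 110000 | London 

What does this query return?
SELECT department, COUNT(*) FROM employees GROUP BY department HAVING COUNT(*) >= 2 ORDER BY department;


Groups with count >= 2:
  Engineering: 2 -> PASS
  Marketing: 2 -> PASS
  Research: 3 -> PASS
  Sales: 1 -> filtered out


3 groups:
Engineering, 2
Marketing, 2
Research, 3


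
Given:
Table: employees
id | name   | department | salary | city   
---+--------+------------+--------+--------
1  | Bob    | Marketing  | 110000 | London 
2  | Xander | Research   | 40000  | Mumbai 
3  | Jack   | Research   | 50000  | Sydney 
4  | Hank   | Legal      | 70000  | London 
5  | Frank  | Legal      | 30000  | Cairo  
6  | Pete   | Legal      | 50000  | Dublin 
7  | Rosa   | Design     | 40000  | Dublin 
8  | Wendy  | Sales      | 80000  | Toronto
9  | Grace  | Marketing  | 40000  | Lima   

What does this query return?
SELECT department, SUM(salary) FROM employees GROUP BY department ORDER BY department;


Summing salary within each department:
  Design: 40000 = 40000
  Legal: 70000 + 30000 + 50000 = 150000
  Marketing: 110000 + 40000 = 150000
  Research: 40000 + 50000 = 90000
  Sales: 80000 = 80000


5 groups:
Design, 40000
Legal, 150000
Marketing, 150000
Research, 90000
Sales, 80000


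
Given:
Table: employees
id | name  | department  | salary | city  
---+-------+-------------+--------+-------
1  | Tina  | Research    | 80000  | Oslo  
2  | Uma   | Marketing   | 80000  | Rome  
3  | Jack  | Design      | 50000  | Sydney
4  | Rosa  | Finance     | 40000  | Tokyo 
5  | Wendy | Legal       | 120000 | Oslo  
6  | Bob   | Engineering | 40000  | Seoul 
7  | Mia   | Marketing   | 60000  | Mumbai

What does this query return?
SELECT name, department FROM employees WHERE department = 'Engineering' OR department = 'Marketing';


Filtering: department = 'Engineering' OR 'Marketing'
Matching: 3 rows

3 rows:
Uma, Marketing
Bob, Engineering
Mia, Marketing


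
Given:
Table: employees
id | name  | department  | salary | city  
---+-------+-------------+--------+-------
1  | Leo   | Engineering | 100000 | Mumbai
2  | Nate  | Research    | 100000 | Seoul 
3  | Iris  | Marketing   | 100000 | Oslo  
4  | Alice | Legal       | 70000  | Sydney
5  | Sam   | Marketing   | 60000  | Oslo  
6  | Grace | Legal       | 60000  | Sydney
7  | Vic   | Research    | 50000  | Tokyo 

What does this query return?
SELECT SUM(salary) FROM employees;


SUM(salary) = 100000 + 100000 + 100000 + 70000 + 60000 + 60000 + 50000 = 540000

540000


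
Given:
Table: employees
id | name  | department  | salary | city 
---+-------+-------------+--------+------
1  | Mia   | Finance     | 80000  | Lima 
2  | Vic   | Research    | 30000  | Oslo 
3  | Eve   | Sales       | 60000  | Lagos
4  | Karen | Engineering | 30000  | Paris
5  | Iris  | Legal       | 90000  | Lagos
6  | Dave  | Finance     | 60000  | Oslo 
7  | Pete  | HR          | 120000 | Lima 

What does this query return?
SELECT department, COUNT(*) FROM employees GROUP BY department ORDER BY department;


Assigning each row to its department group:
  Mia -> Finance
  Vic -> Research
  Eve -> Sales
  Karen -> Engineering
  Iris -> Legal
  Dave -> Finance
  Pete -> HR


6 groups:
Engineering, 1
Finance, 2
HR, 1
Legal, 1
Research, 1
Sales, 1


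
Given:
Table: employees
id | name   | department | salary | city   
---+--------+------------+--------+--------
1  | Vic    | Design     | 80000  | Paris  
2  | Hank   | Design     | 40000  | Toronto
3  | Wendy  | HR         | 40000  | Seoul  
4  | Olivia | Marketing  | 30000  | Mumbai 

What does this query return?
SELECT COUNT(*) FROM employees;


COUNT(*) counts all rows

4


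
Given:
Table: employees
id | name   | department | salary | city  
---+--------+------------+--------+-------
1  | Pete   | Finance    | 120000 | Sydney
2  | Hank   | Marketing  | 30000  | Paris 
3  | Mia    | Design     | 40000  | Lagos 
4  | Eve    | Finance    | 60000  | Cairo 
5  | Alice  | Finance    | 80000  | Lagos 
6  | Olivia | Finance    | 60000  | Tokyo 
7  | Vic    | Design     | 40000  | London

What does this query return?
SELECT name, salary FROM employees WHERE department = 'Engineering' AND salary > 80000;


Filtering: department = 'Engineering' AND salary > 80000
Matching: 0 rows

Empty result set (0 rows)


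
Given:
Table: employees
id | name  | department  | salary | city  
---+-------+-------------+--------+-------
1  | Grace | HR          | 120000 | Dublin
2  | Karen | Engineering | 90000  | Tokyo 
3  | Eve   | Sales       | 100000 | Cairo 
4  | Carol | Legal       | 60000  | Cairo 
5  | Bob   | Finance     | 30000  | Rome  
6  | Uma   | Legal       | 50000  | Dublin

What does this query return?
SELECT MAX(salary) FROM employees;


Salaries: 120000, 90000, 100000, 60000, 30000, 50000
MAX = 120000

120000


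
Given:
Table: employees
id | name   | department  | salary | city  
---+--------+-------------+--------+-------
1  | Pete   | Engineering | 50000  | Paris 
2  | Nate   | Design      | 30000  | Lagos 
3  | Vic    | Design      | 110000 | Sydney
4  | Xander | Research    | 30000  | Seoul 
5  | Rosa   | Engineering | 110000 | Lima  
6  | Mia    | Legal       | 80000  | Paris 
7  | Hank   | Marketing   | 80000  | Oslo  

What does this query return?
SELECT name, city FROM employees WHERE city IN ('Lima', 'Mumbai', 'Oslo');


Filtering: city IN ('Lima', 'Mumbai', 'Oslo')
Matching: 2 rows

2 rows:
Rosa, Lima
Hank, Oslo
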